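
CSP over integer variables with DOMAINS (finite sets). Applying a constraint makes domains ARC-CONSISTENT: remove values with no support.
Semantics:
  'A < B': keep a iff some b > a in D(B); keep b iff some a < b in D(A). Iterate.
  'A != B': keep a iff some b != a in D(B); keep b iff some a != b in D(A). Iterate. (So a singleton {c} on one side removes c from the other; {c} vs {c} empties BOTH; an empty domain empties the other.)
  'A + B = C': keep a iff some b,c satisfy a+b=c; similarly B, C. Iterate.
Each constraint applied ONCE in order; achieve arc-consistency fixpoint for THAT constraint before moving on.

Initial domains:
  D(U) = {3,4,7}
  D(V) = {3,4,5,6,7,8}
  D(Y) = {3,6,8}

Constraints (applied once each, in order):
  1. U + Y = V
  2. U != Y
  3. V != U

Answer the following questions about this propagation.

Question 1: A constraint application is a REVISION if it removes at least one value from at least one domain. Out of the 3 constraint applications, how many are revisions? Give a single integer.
Answer: 2

Derivation:
Constraint 1 (U + Y = V) on D(U)={3,4,7} D(Y)={3,6,8} D(V)={3,4,5,6,7,8}: U {3,4,7}->{3,4}; Y {3,6,8}->{3}; V {3,4,5,6,7,8}->{6,7} => REVISION
Constraint 2 (U != Y) on D(U)={3,4} D(Y)={3}: U {3,4}->{4} => REVISION
Constraint 3 (V != U) on D(V)={6,7} D(U)={4}: no change => not a revision
Total revisions = 2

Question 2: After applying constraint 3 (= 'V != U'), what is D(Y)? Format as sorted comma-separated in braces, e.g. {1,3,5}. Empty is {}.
Answer: {3}

Derivation:
Constraint 1 (U + Y = V) on D(U)={3,4,7} D(Y)={3,6,8} D(V)={3,4,5,6,7,8}: U {3,4,7}->{3,4}; Y {3,6,8}->{3}; V {3,4,5,6,7,8}->{6,7}
Constraint 2 (U != Y) on D(U)={3,4} D(Y)={3}: U {3,4}->{4}
Constraint 3 (V != U) on D(V)={6,7} D(U)={4}: no change
So after constraint 3: D(Y) = {3}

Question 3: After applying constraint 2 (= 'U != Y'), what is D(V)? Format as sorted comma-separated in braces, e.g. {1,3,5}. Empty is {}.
Constraint 1 (U + Y = V) on D(U)={3,4,7} D(Y)={3,6,8} D(V)={3,4,5,6,7,8}: U {3,4,7}->{3,4}; Y {3,6,8}->{3}; V {3,4,5,6,7,8}->{6,7}
Constraint 2 (U != Y) on D(U)={3,4} D(Y)={3}: U {3,4}->{4}
So after constraint 2: D(V) = {6,7}

Answer: {6,7}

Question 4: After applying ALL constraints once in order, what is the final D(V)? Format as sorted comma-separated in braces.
Constraint 1 (U + Y = V) on D(U)={3,4,7} D(Y)={3,6,8} D(V)={3,4,5,6,7,8}: U {3,4,7}->{3,4}; Y {3,6,8}->{3}; V {3,4,5,6,7,8}->{6,7}
Constraint 2 (U != Y) on D(U)={3,4} D(Y)={3}: U {3,4}->{4}
Constraint 3 (V != U) on D(V)={6,7} D(U)={4}: no change
So after all 3 constraints: D(V) = {6,7}

Answer: {6,7}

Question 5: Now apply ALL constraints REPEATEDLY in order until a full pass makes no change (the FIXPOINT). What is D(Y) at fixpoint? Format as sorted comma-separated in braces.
Answer: {3}

Derivation:
pass 0 (initial): D(Y)={3,6,8}
pass 1: U {3,4,7}->{4}; V {3,4,5,6,7,8}->{6,7}; Y {3,6,8}->{3}
pass 2: V {6,7}->{7}
pass 3: no change
Fixpoint after 3 passes: D(Y) = {3}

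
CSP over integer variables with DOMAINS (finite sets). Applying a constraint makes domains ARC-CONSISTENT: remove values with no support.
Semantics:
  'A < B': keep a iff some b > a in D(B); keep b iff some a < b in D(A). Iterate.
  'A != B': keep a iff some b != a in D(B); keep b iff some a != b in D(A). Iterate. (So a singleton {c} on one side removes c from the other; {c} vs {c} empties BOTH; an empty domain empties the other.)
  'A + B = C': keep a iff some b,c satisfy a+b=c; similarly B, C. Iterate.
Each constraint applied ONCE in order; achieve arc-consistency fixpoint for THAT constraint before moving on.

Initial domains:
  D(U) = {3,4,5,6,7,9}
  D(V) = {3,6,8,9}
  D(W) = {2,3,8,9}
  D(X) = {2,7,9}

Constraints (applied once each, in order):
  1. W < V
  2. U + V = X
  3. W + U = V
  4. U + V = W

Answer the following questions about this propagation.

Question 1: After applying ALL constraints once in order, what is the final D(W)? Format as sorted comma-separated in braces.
Answer: {}

Derivation:
Constraint 1 (W < V) on D(W)={2,3,8,9} D(V)={3,6,8,9}: W {2,3,8,9}->{2,3,8}
Constraint 2 (U + V = X) on D(U)={3,4,5,6,7,9} D(V)={3,6,8,9} D(X)={2,7,9}: U {3,4,5,6,7,9}->{3,4,6}; V {3,6,8,9}->{3,6}; X {2,7,9}->{7,9}
Constraint 3 (W + U = V) on D(W)={2,3,8} D(U)={3,4,6} D(V)={3,6}: W {2,3,8}->{2,3}; U {3,4,6}->{3,4}; V {3,6}->{6}
Constraint 4 (U + V = W) on D(U)={3,4} D(V)={6} D(W)={2,3}: U {3,4}->{}; V {6}->{}; W {2,3}->{}
So after all 4 constraints: D(W) = {}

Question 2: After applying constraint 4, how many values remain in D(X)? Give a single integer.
Constraint 1 (W < V) on D(W)={2,3,8,9} D(V)={3,6,8,9}: W {2,3,8,9}->{2,3,8}
Constraint 2 (U + V = X) on D(U)={3,4,5,6,7,9} D(V)={3,6,8,9} D(X)={2,7,9}: U {3,4,5,6,7,9}->{3,4,6}; V {3,6,8,9}->{3,6}; X {2,7,9}->{7,9}
Constraint 3 (W + U = V) on D(W)={2,3,8} D(U)={3,4,6} D(V)={3,6}: W {2,3,8}->{2,3}; U {3,4,6}->{3,4}; V {3,6}->{6}
Constraint 4 (U + V = W) on D(U)={3,4} D(V)={6} D(W)={2,3}: U {3,4}->{}; V {6}->{}; W {2,3}->{}
So after constraint 4: D(X)={7,9}, size = 2

Answer: 2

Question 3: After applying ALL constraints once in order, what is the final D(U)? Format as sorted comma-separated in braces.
Answer: {}

Derivation:
Constraint 1 (W < V) on D(W)={2,3,8,9} D(V)={3,6,8,9}: W {2,3,8,9}->{2,3,8}
Constraint 2 (U + V = X) on D(U)={3,4,5,6,7,9} D(V)={3,6,8,9} D(X)={2,7,9}: U {3,4,5,6,7,9}->{3,4,6}; V {3,6,8,9}->{3,6}; X {2,7,9}->{7,9}
Constraint 3 (W + U = V) on D(W)={2,3,8} D(U)={3,4,6} D(V)={3,6}: W {2,3,8}->{2,3}; U {3,4,6}->{3,4}; V {3,6}->{6}
Constraint 4 (U + V = W) on D(U)={3,4} D(V)={6} D(W)={2,3}: U {3,4}->{}; V {6}->{}; W {2,3}->{}
So after all 4 constraints: D(U) = {}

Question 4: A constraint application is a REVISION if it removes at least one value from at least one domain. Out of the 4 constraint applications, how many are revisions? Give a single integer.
Constraint 1 (W < V) on D(W)={2,3,8,9} D(V)={3,6,8,9}: W {2,3,8,9}->{2,3,8} => REVISION
Constraint 2 (U + V = X) on D(U)={3,4,5,6,7,9} D(V)={3,6,8,9} D(X)={2,7,9}: U {3,4,5,6,7,9}->{3,4,6}; V {3,6,8,9}->{3,6}; X {2,7,9}->{7,9} => REVISION
Constraint 3 (W + U = V) on D(W)={2,3,8} D(U)={3,4,6} D(V)={3,6}: W {2,3,8}->{2,3}; U {3,4,6}->{3,4}; V {3,6}->{6} => REVISION
Constraint 4 (U + V = W) on D(U)={3,4} D(V)={6} D(W)={2,3}: U {3,4}->{}; V {6}->{}; W {2,3}->{} => REVISION
Total revisions = 4

Answer: 4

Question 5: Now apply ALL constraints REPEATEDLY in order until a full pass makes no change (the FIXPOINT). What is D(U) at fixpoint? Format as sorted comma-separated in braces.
pass 0 (initial): D(U)={3,4,5,6,7,9}
pass 1: U {3,4,5,6,7,9}->{}; V {3,6,8,9}->{}; W {2,3,8,9}->{}; X {2,7,9}->{7,9}
pass 2: X {7,9}->{}
pass 3: no change
Fixpoint after 3 passes: D(U) = {}

Answer: {}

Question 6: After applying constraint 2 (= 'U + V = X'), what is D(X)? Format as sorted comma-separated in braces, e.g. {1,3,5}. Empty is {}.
Constraint 1 (W < V) on D(W)={2,3,8,9} D(V)={3,6,8,9}: W {2,3,8,9}->{2,3,8}
Constraint 2 (U + V = X) on D(U)={3,4,5,6,7,9} D(V)={3,6,8,9} D(X)={2,7,9}: U {3,4,5,6,7,9}->{3,4,6}; V {3,6,8,9}->{3,6}; X {2,7,9}->{7,9}
So after constraint 2: D(X) = {7,9}

Answer: {7,9}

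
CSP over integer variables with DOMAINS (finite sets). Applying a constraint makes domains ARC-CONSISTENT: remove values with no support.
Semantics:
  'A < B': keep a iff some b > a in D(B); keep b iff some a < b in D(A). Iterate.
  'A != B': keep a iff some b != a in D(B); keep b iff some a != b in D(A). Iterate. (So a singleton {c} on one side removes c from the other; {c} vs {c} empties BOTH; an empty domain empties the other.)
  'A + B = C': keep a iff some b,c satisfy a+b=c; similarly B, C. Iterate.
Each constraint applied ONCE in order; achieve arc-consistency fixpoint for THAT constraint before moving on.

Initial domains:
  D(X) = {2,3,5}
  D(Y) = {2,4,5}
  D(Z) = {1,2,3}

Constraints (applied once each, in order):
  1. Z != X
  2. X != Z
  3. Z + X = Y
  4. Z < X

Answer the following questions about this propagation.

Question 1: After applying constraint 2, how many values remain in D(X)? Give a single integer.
Answer: 3

Derivation:
Constraint 1 (Z != X) on D(Z)={1,2,3} D(X)={2,3,5}: no change
Constraint 2 (X != Z) on D(X)={2,3,5} D(Z)={1,2,3}: no change
So after constraint 2: D(X)={2,3,5}, size = 3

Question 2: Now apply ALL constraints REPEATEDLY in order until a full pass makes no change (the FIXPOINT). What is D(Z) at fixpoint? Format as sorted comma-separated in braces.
Answer: {1,2}

Derivation:
pass 0 (initial): D(Z)={1,2,3}
pass 1: X {2,3,5}->{2,3}; Y {2,4,5}->{4,5}; Z {1,2,3}->{1,2}
pass 2: no change
Fixpoint after 2 passes: D(Z) = {1,2}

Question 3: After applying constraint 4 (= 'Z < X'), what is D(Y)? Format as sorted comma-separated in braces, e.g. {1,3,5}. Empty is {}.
Answer: {4,5}

Derivation:
Constraint 1 (Z != X) on D(Z)={1,2,3} D(X)={2,3,5}: no change
Constraint 2 (X != Z) on D(X)={2,3,5} D(Z)={1,2,3}: no change
Constraint 3 (Z + X = Y) on D(Z)={1,2,3} D(X)={2,3,5} D(Y)={2,4,5}: X {2,3,5}->{2,3}; Y {2,4,5}->{4,5}
Constraint 4 (Z < X) on D(Z)={1,2,3} D(X)={2,3}: Z {1,2,3}->{1,2}
So after constraint 4: D(Y) = {4,5}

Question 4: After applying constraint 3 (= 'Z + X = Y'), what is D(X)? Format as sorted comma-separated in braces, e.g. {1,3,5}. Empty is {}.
Constraint 1 (Z != X) on D(Z)={1,2,3} D(X)={2,3,5}: no change
Constraint 2 (X != Z) on D(X)={2,3,5} D(Z)={1,2,3}: no change
Constraint 3 (Z + X = Y) on D(Z)={1,2,3} D(X)={2,3,5} D(Y)={2,4,5}: X {2,3,5}->{2,3}; Y {2,4,5}->{4,5}
So after constraint 3: D(X) = {2,3}

Answer: {2,3}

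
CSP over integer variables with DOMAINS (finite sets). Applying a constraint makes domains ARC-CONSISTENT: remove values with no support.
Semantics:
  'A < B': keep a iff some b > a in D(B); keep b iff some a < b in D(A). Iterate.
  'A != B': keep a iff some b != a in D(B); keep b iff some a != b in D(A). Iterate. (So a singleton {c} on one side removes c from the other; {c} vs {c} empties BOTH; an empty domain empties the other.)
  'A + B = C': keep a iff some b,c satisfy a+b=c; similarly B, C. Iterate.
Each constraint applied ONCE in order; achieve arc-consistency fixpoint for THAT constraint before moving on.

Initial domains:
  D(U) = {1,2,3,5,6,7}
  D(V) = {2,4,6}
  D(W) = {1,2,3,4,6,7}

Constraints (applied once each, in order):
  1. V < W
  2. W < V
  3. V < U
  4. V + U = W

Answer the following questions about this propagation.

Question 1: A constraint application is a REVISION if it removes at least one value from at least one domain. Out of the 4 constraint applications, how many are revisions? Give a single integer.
Answer: 4

Derivation:
Constraint 1 (V < W) on D(V)={2,4,6} D(W)={1,2,3,4,6,7}: W {1,2,3,4,6,7}->{3,4,6,7} => REVISION
Constraint 2 (W < V) on D(W)={3,4,6,7} D(V)={2,4,6}: W {3,4,6,7}->{3,4}; V {2,4,6}->{4,6} => REVISION
Constraint 3 (V < U) on D(V)={4,6} D(U)={1,2,3,5,6,7}: U {1,2,3,5,6,7}->{5,6,7} => REVISION
Constraint 4 (V + U = W) on D(V)={4,6} D(U)={5,6,7} D(W)={3,4}: V {4,6}->{}; U {5,6,7}->{}; W {3,4}->{} => REVISION
Total revisions = 4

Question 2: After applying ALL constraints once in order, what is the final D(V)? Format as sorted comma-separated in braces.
Constraint 1 (V < W) on D(V)={2,4,6} D(W)={1,2,3,4,6,7}: W {1,2,3,4,6,7}->{3,4,6,7}
Constraint 2 (W < V) on D(W)={3,4,6,7} D(V)={2,4,6}: W {3,4,6,7}->{3,4}; V {2,4,6}->{4,6}
Constraint 3 (V < U) on D(V)={4,6} D(U)={1,2,3,5,6,7}: U {1,2,3,5,6,7}->{5,6,7}
Constraint 4 (V + U = W) on D(V)={4,6} D(U)={5,6,7} D(W)={3,4}: V {4,6}->{}; U {5,6,7}->{}; W {3,4}->{}
So after all 4 constraints: D(V) = {}

Answer: {}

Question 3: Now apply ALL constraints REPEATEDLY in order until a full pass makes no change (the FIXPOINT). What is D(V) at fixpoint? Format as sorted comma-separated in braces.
Answer: {}

Derivation:
pass 0 (initial): D(V)={2,4,6}
pass 1: U {1,2,3,5,6,7}->{}; V {2,4,6}->{}; W {1,2,3,4,6,7}->{}
pass 2: no change
Fixpoint after 2 passes: D(V) = {}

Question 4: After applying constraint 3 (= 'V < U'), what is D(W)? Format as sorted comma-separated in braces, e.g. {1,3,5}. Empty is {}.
Constraint 1 (V < W) on D(V)={2,4,6} D(W)={1,2,3,4,6,7}: W {1,2,3,4,6,7}->{3,4,6,7}
Constraint 2 (W < V) on D(W)={3,4,6,7} D(V)={2,4,6}: W {3,4,6,7}->{3,4}; V {2,4,6}->{4,6}
Constraint 3 (V < U) on D(V)={4,6} D(U)={1,2,3,5,6,7}: U {1,2,3,5,6,7}->{5,6,7}
So after constraint 3: D(W) = {3,4}

Answer: {3,4}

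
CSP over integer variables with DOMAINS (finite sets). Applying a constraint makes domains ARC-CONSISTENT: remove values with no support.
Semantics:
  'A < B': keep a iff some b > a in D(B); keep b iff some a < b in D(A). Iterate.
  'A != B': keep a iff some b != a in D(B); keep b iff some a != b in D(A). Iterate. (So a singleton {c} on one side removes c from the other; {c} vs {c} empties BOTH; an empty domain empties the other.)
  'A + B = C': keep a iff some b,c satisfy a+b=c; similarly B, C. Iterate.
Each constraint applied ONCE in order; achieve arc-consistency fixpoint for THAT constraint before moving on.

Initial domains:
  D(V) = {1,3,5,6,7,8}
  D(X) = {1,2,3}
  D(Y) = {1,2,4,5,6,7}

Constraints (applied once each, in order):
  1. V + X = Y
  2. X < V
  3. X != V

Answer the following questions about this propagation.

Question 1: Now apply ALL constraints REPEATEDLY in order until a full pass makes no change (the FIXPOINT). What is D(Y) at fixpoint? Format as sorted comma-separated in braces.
Answer: {4,5,6,7}

Derivation:
pass 0 (initial): D(Y)={1,2,4,5,6,7}
pass 1: V {1,3,5,6,7,8}->{3,5,6}; Y {1,2,4,5,6,7}->{2,4,5,6,7}
pass 2: Y {2,4,5,6,7}->{4,5,6,7}
pass 3: no change
Fixpoint after 3 passes: D(Y) = {4,5,6,7}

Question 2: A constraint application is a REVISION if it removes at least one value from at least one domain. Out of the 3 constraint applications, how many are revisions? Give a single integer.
Constraint 1 (V + X = Y) on D(V)={1,3,5,6,7,8} D(X)={1,2,3} D(Y)={1,2,4,5,6,7}: V {1,3,5,6,7,8}->{1,3,5,6}; Y {1,2,4,5,6,7}->{2,4,5,6,7} => REVISION
Constraint 2 (X < V) on D(X)={1,2,3} D(V)={1,3,5,6}: V {1,3,5,6}->{3,5,6} => REVISION
Constraint 3 (X != V) on D(X)={1,2,3} D(V)={3,5,6}: no change => not a revision
Total revisions = 2

Answer: 2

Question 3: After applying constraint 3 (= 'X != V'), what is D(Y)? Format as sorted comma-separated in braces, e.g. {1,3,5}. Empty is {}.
Answer: {2,4,5,6,7}

Derivation:
Constraint 1 (V + X = Y) on D(V)={1,3,5,6,7,8} D(X)={1,2,3} D(Y)={1,2,4,5,6,7}: V {1,3,5,6,7,8}->{1,3,5,6}; Y {1,2,4,5,6,7}->{2,4,5,6,7}
Constraint 2 (X < V) on D(X)={1,2,3} D(V)={1,3,5,6}: V {1,3,5,6}->{3,5,6}
Constraint 3 (X != V) on D(X)={1,2,3} D(V)={3,5,6}: no change
So after constraint 3: D(Y) = {2,4,5,6,7}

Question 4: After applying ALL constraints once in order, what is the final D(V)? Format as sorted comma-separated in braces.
Answer: {3,5,6}

Derivation:
Constraint 1 (V + X = Y) on D(V)={1,3,5,6,7,8} D(X)={1,2,3} D(Y)={1,2,4,5,6,7}: V {1,3,5,6,7,8}->{1,3,5,6}; Y {1,2,4,5,6,7}->{2,4,5,6,7}
Constraint 2 (X < V) on D(X)={1,2,3} D(V)={1,3,5,6}: V {1,3,5,6}->{3,5,6}
Constraint 3 (X != V) on D(X)={1,2,3} D(V)={3,5,6}: no change
So after all 3 constraints: D(V) = {3,5,6}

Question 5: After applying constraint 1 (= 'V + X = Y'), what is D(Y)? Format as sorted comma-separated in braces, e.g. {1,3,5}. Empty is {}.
Answer: {2,4,5,6,7}

Derivation:
Constraint 1 (V + X = Y) on D(V)={1,3,5,6,7,8} D(X)={1,2,3} D(Y)={1,2,4,5,6,7}: V {1,3,5,6,7,8}->{1,3,5,6}; Y {1,2,4,5,6,7}->{2,4,5,6,7}
So after constraint 1: D(Y) = {2,4,5,6,7}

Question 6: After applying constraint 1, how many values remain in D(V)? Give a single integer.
Constraint 1 (V + X = Y) on D(V)={1,3,5,6,7,8} D(X)={1,2,3} D(Y)={1,2,4,5,6,7}: V {1,3,5,6,7,8}->{1,3,5,6}; Y {1,2,4,5,6,7}->{2,4,5,6,7}
So after constraint 1: D(V)={1,3,5,6}, size = 4

Answer: 4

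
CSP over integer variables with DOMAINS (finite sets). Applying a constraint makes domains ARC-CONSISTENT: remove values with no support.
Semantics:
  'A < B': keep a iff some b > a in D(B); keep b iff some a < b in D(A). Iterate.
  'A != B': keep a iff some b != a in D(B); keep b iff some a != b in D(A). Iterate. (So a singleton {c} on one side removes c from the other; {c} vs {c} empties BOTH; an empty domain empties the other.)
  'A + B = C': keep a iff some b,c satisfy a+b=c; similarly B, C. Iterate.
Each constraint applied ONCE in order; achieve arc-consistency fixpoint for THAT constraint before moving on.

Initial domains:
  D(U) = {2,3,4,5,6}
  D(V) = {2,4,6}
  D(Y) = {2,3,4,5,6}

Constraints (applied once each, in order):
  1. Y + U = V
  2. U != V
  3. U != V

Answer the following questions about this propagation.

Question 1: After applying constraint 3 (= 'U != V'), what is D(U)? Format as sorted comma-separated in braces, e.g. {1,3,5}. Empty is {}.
Answer: {2,3,4}

Derivation:
Constraint 1 (Y + U = V) on D(Y)={2,3,4,5,6} D(U)={2,3,4,5,6} D(V)={2,4,6}: Y {2,3,4,5,6}->{2,3,4}; U {2,3,4,5,6}->{2,3,4}; V {2,4,6}->{4,6}
Constraint 2 (U != V) on D(U)={2,3,4} D(V)={4,6}: no change
Constraint 3 (U != V) on D(U)={2,3,4} D(V)={4,6}: no change
So after constraint 3: D(U) = {2,3,4}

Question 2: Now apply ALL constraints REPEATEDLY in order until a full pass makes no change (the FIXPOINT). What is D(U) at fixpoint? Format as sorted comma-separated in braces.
pass 0 (initial): D(U)={2,3,4,5,6}
pass 1: U {2,3,4,5,6}->{2,3,4}; V {2,4,6}->{4,6}; Y {2,3,4,5,6}->{2,3,4}
pass 2: no change
Fixpoint after 2 passes: D(U) = {2,3,4}

Answer: {2,3,4}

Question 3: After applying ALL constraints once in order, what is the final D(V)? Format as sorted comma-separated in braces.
Constraint 1 (Y + U = V) on D(Y)={2,3,4,5,6} D(U)={2,3,4,5,6} D(V)={2,4,6}: Y {2,3,4,5,6}->{2,3,4}; U {2,3,4,5,6}->{2,3,4}; V {2,4,6}->{4,6}
Constraint 2 (U != V) on D(U)={2,3,4} D(V)={4,6}: no change
Constraint 3 (U != V) on D(U)={2,3,4} D(V)={4,6}: no change
So after all 3 constraints: D(V) = {4,6}

Answer: {4,6}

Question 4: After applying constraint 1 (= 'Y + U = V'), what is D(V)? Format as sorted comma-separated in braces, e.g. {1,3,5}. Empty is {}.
Constraint 1 (Y + U = V) on D(Y)={2,3,4,5,6} D(U)={2,3,4,5,6} D(V)={2,4,6}: Y {2,3,4,5,6}->{2,3,4}; U {2,3,4,5,6}->{2,3,4}; V {2,4,6}->{4,6}
So after constraint 1: D(V) = {4,6}

Answer: {4,6}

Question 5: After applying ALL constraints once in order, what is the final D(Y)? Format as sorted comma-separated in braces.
Answer: {2,3,4}

Derivation:
Constraint 1 (Y + U = V) on D(Y)={2,3,4,5,6} D(U)={2,3,4,5,6} D(V)={2,4,6}: Y {2,3,4,5,6}->{2,3,4}; U {2,3,4,5,6}->{2,3,4}; V {2,4,6}->{4,6}
Constraint 2 (U != V) on D(U)={2,3,4} D(V)={4,6}: no change
Constraint 3 (U != V) on D(U)={2,3,4} D(V)={4,6}: no change
So after all 3 constraints: D(Y) = {2,3,4}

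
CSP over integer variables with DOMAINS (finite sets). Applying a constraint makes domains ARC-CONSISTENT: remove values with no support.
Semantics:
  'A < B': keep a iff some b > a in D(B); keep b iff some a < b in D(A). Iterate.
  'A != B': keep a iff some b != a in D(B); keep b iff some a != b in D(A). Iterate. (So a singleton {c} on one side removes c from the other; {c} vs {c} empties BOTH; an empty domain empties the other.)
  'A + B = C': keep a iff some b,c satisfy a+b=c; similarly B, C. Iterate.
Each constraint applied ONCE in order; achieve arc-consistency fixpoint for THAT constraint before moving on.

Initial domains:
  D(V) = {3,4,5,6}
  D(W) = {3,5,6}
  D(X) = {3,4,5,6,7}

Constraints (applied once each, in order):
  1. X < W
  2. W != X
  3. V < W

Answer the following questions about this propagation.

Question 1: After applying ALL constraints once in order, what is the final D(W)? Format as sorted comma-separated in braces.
Answer: {5,6}

Derivation:
Constraint 1 (X < W) on D(X)={3,4,5,6,7} D(W)={3,5,6}: X {3,4,5,6,7}->{3,4,5}; W {3,5,6}->{5,6}
Constraint 2 (W != X) on D(W)={5,6} D(X)={3,4,5}: no change
Constraint 3 (V < W) on D(V)={3,4,5,6} D(W)={5,6}: V {3,4,5,6}->{3,4,5}
So after all 3 constraints: D(W) = {5,6}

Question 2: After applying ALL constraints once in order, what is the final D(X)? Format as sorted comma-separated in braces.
Constraint 1 (X < W) on D(X)={3,4,5,6,7} D(W)={3,5,6}: X {3,4,5,6,7}->{3,4,5}; W {3,5,6}->{5,6}
Constraint 2 (W != X) on D(W)={5,6} D(X)={3,4,5}: no change
Constraint 3 (V < W) on D(V)={3,4,5,6} D(W)={5,6}: V {3,4,5,6}->{3,4,5}
So after all 3 constraints: D(X) = {3,4,5}

Answer: {3,4,5}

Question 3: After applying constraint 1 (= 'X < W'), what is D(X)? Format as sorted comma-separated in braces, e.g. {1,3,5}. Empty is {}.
Answer: {3,4,5}

Derivation:
Constraint 1 (X < W) on D(X)={3,4,5,6,7} D(W)={3,5,6}: X {3,4,5,6,7}->{3,4,5}; W {3,5,6}->{5,6}
So after constraint 1: D(X) = {3,4,5}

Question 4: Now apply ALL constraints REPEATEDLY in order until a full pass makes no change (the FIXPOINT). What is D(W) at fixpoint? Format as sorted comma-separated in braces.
Answer: {5,6}

Derivation:
pass 0 (initial): D(W)={3,5,6}
pass 1: V {3,4,5,6}->{3,4,5}; W {3,5,6}->{5,6}; X {3,4,5,6,7}->{3,4,5}
pass 2: no change
Fixpoint after 2 passes: D(W) = {5,6}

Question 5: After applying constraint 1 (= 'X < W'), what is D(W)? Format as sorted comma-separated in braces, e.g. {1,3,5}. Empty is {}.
Constraint 1 (X < W) on D(X)={3,4,5,6,7} D(W)={3,5,6}: X {3,4,5,6,7}->{3,4,5}; W {3,5,6}->{5,6}
So after constraint 1: D(W) = {5,6}

Answer: {5,6}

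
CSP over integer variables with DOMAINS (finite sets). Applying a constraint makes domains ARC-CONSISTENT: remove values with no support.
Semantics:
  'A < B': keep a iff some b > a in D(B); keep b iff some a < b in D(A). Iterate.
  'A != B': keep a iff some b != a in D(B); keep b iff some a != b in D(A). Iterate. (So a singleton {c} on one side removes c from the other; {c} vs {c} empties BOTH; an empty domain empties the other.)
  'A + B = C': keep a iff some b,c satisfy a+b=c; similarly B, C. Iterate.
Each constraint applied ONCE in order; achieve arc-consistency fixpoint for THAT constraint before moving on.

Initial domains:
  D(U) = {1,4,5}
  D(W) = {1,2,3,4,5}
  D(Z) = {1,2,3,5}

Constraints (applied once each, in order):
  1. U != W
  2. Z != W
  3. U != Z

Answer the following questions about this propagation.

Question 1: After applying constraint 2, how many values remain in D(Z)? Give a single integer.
Answer: 4

Derivation:
Constraint 1 (U != W) on D(U)={1,4,5} D(W)={1,2,3,4,5}: no change
Constraint 2 (Z != W) on D(Z)={1,2,3,5} D(W)={1,2,3,4,5}: no change
So after constraint 2: D(Z)={1,2,3,5}, size = 4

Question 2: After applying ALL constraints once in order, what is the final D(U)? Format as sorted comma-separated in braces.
Answer: {1,4,5}

Derivation:
Constraint 1 (U != W) on D(U)={1,4,5} D(W)={1,2,3,4,5}: no change
Constraint 2 (Z != W) on D(Z)={1,2,3,5} D(W)={1,2,3,4,5}: no change
Constraint 3 (U != Z) on D(U)={1,4,5} D(Z)={1,2,3,5}: no change
So after all 3 constraints: D(U) = {1,4,5}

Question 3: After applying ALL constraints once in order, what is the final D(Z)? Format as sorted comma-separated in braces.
Constraint 1 (U != W) on D(U)={1,4,5} D(W)={1,2,3,4,5}: no change
Constraint 2 (Z != W) on D(Z)={1,2,3,5} D(W)={1,2,3,4,5}: no change
Constraint 3 (U != Z) on D(U)={1,4,5} D(Z)={1,2,3,5}: no change
So after all 3 constraints: D(Z) = {1,2,3,5}

Answer: {1,2,3,5}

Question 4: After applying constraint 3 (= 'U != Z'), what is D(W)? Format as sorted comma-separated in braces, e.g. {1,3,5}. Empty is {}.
Constraint 1 (U != W) on D(U)={1,4,5} D(W)={1,2,3,4,5}: no change
Constraint 2 (Z != W) on D(Z)={1,2,3,5} D(W)={1,2,3,4,5}: no change
Constraint 3 (U != Z) on D(U)={1,4,5} D(Z)={1,2,3,5}: no change
So after constraint 3: D(W) = {1,2,3,4,5}

Answer: {1,2,3,4,5}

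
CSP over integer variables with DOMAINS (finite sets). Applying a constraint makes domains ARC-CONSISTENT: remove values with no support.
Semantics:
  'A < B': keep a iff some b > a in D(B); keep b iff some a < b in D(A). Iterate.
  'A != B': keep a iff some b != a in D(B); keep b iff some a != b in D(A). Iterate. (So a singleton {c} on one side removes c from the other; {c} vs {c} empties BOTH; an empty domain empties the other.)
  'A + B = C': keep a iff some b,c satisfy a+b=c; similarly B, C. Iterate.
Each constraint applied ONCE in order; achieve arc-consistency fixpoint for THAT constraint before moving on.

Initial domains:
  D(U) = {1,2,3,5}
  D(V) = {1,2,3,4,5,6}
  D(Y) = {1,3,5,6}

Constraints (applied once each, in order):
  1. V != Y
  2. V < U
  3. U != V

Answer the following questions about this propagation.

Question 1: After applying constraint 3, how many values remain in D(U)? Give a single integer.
Answer: 3

Derivation:
Constraint 1 (V != Y) on D(V)={1,2,3,4,5,6} D(Y)={1,3,5,6}: no change
Constraint 2 (V < U) on D(V)={1,2,3,4,5,6} D(U)={1,2,3,5}: V {1,2,3,4,5,6}->{1,2,3,4}; U {1,2,3,5}->{2,3,5}
Constraint 3 (U != V) on D(U)={2,3,5} D(V)={1,2,3,4}: no change
So after constraint 3: D(U)={2,3,5}, size = 3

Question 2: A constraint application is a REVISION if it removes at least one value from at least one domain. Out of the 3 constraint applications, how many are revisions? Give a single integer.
Answer: 1

Derivation:
Constraint 1 (V != Y) on D(V)={1,2,3,4,5,6} D(Y)={1,3,5,6}: no change => not a revision
Constraint 2 (V < U) on D(V)={1,2,3,4,5,6} D(U)={1,2,3,5}: V {1,2,3,4,5,6}->{1,2,3,4}; U {1,2,3,5}->{2,3,5} => REVISION
Constraint 3 (U != V) on D(U)={2,3,5} D(V)={1,2,3,4}: no change => not a revision
Total revisions = 1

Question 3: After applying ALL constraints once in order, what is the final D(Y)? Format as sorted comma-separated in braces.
Constraint 1 (V != Y) on D(V)={1,2,3,4,5,6} D(Y)={1,3,5,6}: no change
Constraint 2 (V < U) on D(V)={1,2,3,4,5,6} D(U)={1,2,3,5}: V {1,2,3,4,5,6}->{1,2,3,4}; U {1,2,3,5}->{2,3,5}
Constraint 3 (U != V) on D(U)={2,3,5} D(V)={1,2,3,4}: no change
So after all 3 constraints: D(Y) = {1,3,5,6}

Answer: {1,3,5,6}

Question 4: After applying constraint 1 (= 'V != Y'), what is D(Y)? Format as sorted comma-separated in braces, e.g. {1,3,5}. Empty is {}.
Constraint 1 (V != Y) on D(V)={1,2,3,4,5,6} D(Y)={1,3,5,6}: no change
So after constraint 1: D(Y) = {1,3,5,6}

Answer: {1,3,5,6}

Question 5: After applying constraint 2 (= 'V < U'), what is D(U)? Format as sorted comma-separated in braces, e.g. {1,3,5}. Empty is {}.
Constraint 1 (V != Y) on D(V)={1,2,3,4,5,6} D(Y)={1,3,5,6}: no change
Constraint 2 (V < U) on D(V)={1,2,3,4,5,6} D(U)={1,2,3,5}: V {1,2,3,4,5,6}->{1,2,3,4}; U {1,2,3,5}->{2,3,5}
So after constraint 2: D(U) = {2,3,5}

Answer: {2,3,5}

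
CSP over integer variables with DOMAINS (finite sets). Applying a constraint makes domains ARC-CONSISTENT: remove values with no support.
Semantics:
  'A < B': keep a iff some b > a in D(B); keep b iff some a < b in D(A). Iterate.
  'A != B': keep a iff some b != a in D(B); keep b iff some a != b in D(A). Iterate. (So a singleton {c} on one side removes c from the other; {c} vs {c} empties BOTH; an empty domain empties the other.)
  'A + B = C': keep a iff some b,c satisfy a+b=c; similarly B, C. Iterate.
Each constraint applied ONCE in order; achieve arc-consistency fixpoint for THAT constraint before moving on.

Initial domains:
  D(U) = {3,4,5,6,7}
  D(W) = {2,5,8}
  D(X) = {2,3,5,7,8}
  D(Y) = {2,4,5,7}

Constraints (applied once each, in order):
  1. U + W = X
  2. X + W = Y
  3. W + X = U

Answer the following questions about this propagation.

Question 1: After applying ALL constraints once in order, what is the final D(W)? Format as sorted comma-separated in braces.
Constraint 1 (U + W = X) on D(U)={3,4,5,6,7} D(W)={2,5,8} D(X)={2,3,5,7,8}: U {3,4,5,6,7}->{3,5,6}; W {2,5,8}->{2,5}; X {2,3,5,7,8}->{5,7,8}
Constraint 2 (X + W = Y) on D(X)={5,7,8} D(W)={2,5} D(Y)={2,4,5,7}: X {5,7,8}->{5}; W {2,5}->{2}; Y {2,4,5,7}->{7}
Constraint 3 (W + X = U) on D(W)={2} D(X)={5} D(U)={3,5,6}: W {2}->{}; X {5}->{}; U {3,5,6}->{}
So after all 3 constraints: D(W) = {}

Answer: {}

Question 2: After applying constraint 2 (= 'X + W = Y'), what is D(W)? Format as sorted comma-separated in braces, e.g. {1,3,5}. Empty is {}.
Answer: {2}

Derivation:
Constraint 1 (U + W = X) on D(U)={3,4,5,6,7} D(W)={2,5,8} D(X)={2,3,5,7,8}: U {3,4,5,6,7}->{3,5,6}; W {2,5,8}->{2,5}; X {2,3,5,7,8}->{5,7,8}
Constraint 2 (X + W = Y) on D(X)={5,7,8} D(W)={2,5} D(Y)={2,4,5,7}: X {5,7,8}->{5}; W {2,5}->{2}; Y {2,4,5,7}->{7}
So after constraint 2: D(W) = {2}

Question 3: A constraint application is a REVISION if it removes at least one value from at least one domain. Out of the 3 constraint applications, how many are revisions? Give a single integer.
Answer: 3

Derivation:
Constraint 1 (U + W = X) on D(U)={3,4,5,6,7} D(W)={2,5,8} D(X)={2,3,5,7,8}: U {3,4,5,6,7}->{3,5,6}; W {2,5,8}->{2,5}; X {2,3,5,7,8}->{5,7,8} => REVISION
Constraint 2 (X + W = Y) on D(X)={5,7,8} D(W)={2,5} D(Y)={2,4,5,7}: X {5,7,8}->{5}; W {2,5}->{2}; Y {2,4,5,7}->{7} => REVISION
Constraint 3 (W + X = U) on D(W)={2} D(X)={5} D(U)={3,5,6}: W {2}->{}; X {5}->{}; U {3,5,6}->{} => REVISION
Total revisions = 3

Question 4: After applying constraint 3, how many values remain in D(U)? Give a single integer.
Answer: 0

Derivation:
Constraint 1 (U + W = X) on D(U)={3,4,5,6,7} D(W)={2,5,8} D(X)={2,3,5,7,8}: U {3,4,5,6,7}->{3,5,6}; W {2,5,8}->{2,5}; X {2,3,5,7,8}->{5,7,8}
Constraint 2 (X + W = Y) on D(X)={5,7,8} D(W)={2,5} D(Y)={2,4,5,7}: X {5,7,8}->{5}; W {2,5}->{2}; Y {2,4,5,7}->{7}
Constraint 3 (W + X = U) on D(W)={2} D(X)={5} D(U)={3,5,6}: W {2}->{}; X {5}->{}; U {3,5,6}->{}
So after constraint 3: D(U)={}, size = 0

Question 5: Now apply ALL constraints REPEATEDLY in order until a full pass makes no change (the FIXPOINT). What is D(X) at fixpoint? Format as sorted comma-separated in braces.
Answer: {}

Derivation:
pass 0 (initial): D(X)={2,3,5,7,8}
pass 1: U {3,4,5,6,7}->{}; W {2,5,8}->{}; X {2,3,5,7,8}->{}; Y {2,4,5,7}->{7}
pass 2: Y {7}->{}
pass 3: no change
Fixpoint after 3 passes: D(X) = {}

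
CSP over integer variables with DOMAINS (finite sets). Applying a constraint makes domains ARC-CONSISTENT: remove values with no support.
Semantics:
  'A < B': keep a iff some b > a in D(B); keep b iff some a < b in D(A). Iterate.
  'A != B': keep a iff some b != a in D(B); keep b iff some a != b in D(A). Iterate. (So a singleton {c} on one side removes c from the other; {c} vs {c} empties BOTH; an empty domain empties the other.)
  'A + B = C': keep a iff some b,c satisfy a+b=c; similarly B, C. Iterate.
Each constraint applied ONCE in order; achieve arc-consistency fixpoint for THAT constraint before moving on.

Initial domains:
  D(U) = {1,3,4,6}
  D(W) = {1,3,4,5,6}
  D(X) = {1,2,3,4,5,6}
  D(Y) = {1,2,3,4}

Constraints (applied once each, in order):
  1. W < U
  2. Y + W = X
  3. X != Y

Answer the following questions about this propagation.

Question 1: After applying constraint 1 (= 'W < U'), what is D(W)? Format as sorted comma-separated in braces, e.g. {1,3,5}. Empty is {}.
Answer: {1,3,4,5}

Derivation:
Constraint 1 (W < U) on D(W)={1,3,4,5,6} D(U)={1,3,4,6}: W {1,3,4,5,6}->{1,3,4,5}; U {1,3,4,6}->{3,4,6}
So after constraint 1: D(W) = {1,3,4,5}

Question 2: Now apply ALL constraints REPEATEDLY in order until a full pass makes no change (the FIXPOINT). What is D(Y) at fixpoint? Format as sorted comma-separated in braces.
pass 0 (initial): D(Y)={1,2,3,4}
pass 1: U {1,3,4,6}->{3,4,6}; W {1,3,4,5,6}->{1,3,4,5}; X {1,2,3,4,5,6}->{2,3,4,5,6}
pass 2: no change
Fixpoint after 2 passes: D(Y) = {1,2,3,4}

Answer: {1,2,3,4}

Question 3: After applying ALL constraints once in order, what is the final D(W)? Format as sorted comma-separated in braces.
Constraint 1 (W < U) on D(W)={1,3,4,5,6} D(U)={1,3,4,6}: W {1,3,4,5,6}->{1,3,4,5}; U {1,3,4,6}->{3,4,6}
Constraint 2 (Y + W = X) on D(Y)={1,2,3,4} D(W)={1,3,4,5} D(X)={1,2,3,4,5,6}: X {1,2,3,4,5,6}->{2,3,4,5,6}
Constraint 3 (X != Y) on D(X)={2,3,4,5,6} D(Y)={1,2,3,4}: no change
So after all 3 constraints: D(W) = {1,3,4,5}

Answer: {1,3,4,5}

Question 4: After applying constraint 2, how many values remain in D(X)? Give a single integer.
Answer: 5

Derivation:
Constraint 1 (W < U) on D(W)={1,3,4,5,6} D(U)={1,3,4,6}: W {1,3,4,5,6}->{1,3,4,5}; U {1,3,4,6}->{3,4,6}
Constraint 2 (Y + W = X) on D(Y)={1,2,3,4} D(W)={1,3,4,5} D(X)={1,2,3,4,5,6}: X {1,2,3,4,5,6}->{2,3,4,5,6}
So after constraint 2: D(X)={2,3,4,5,6}, size = 5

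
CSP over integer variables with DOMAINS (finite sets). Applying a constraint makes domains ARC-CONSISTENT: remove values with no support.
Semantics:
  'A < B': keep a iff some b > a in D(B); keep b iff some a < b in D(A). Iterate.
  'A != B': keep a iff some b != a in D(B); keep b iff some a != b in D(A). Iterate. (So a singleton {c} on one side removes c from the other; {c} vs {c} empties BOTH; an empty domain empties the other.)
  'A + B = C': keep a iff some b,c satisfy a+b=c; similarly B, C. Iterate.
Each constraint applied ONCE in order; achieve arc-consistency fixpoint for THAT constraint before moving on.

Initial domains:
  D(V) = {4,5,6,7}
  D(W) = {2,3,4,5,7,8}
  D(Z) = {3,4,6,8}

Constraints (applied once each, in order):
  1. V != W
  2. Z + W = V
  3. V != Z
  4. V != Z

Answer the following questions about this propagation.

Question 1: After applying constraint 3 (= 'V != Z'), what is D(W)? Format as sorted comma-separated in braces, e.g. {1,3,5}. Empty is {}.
Answer: {2,3,4}

Derivation:
Constraint 1 (V != W) on D(V)={4,5,6,7} D(W)={2,3,4,5,7,8}: no change
Constraint 2 (Z + W = V) on D(Z)={3,4,6,8} D(W)={2,3,4,5,7,8} D(V)={4,5,6,7}: Z {3,4,6,8}->{3,4}; W {2,3,4,5,7,8}->{2,3,4}; V {4,5,6,7}->{5,6,7}
Constraint 3 (V != Z) on D(V)={5,6,7} D(Z)={3,4}: no change
So after constraint 3: D(W) = {2,3,4}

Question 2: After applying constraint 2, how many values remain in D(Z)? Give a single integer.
Answer: 2

Derivation:
Constraint 1 (V != W) on D(V)={4,5,6,7} D(W)={2,3,4,5,7,8}: no change
Constraint 2 (Z + W = V) on D(Z)={3,4,6,8} D(W)={2,3,4,5,7,8} D(V)={4,5,6,7}: Z {3,4,6,8}->{3,4}; W {2,3,4,5,7,8}->{2,3,4}; V {4,5,6,7}->{5,6,7}
So after constraint 2: D(Z)={3,4}, size = 2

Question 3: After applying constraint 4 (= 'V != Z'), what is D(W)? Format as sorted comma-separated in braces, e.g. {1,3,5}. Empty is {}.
Answer: {2,3,4}

Derivation:
Constraint 1 (V != W) on D(V)={4,5,6,7} D(W)={2,3,4,5,7,8}: no change
Constraint 2 (Z + W = V) on D(Z)={3,4,6,8} D(W)={2,3,4,5,7,8} D(V)={4,5,6,7}: Z {3,4,6,8}->{3,4}; W {2,3,4,5,7,8}->{2,3,4}; V {4,5,6,7}->{5,6,7}
Constraint 3 (V != Z) on D(V)={5,6,7} D(Z)={3,4}: no change
Constraint 4 (V != Z) on D(V)={5,6,7} D(Z)={3,4}: no change
So after constraint 4: D(W) = {2,3,4}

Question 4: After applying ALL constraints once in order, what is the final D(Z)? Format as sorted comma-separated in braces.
Constraint 1 (V != W) on D(V)={4,5,6,7} D(W)={2,3,4,5,7,8}: no change
Constraint 2 (Z + W = V) on D(Z)={3,4,6,8} D(W)={2,3,4,5,7,8} D(V)={4,5,6,7}: Z {3,4,6,8}->{3,4}; W {2,3,4,5,7,8}->{2,3,4}; V {4,5,6,7}->{5,6,7}
Constraint 3 (V != Z) on D(V)={5,6,7} D(Z)={3,4}: no change
Constraint 4 (V != Z) on D(V)={5,6,7} D(Z)={3,4}: no change
So after all 4 constraints: D(Z) = {3,4}

Answer: {3,4}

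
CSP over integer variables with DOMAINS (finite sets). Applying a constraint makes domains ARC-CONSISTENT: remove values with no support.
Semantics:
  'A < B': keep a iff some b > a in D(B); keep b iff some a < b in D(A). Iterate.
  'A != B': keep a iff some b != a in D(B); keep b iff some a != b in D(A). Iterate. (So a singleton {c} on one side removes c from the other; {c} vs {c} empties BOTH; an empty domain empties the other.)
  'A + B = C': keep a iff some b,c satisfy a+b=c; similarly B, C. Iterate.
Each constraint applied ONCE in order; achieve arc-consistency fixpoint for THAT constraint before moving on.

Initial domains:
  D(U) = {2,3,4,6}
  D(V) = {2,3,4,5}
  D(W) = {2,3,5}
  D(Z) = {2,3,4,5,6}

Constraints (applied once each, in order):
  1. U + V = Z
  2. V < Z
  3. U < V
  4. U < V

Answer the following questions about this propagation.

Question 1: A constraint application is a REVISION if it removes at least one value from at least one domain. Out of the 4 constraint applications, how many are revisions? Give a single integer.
Constraint 1 (U + V = Z) on D(U)={2,3,4,6} D(V)={2,3,4,5} D(Z)={2,3,4,5,6}: U {2,3,4,6}->{2,3,4}; V {2,3,4,5}->{2,3,4}; Z {2,3,4,5,6}->{4,5,6} => REVISION
Constraint 2 (V < Z) on D(V)={2,3,4} D(Z)={4,5,6}: no change => not a revision
Constraint 3 (U < V) on D(U)={2,3,4} D(V)={2,3,4}: U {2,3,4}->{2,3}; V {2,3,4}->{3,4} => REVISION
Constraint 4 (U < V) on D(U)={2,3} D(V)={3,4}: no change => not a revision
Total revisions = 2

Answer: 2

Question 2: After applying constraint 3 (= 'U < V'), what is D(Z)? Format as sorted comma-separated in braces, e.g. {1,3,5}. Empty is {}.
Constraint 1 (U + V = Z) on D(U)={2,3,4,6} D(V)={2,3,4,5} D(Z)={2,3,4,5,6}: U {2,3,4,6}->{2,3,4}; V {2,3,4,5}->{2,3,4}; Z {2,3,4,5,6}->{4,5,6}
Constraint 2 (V < Z) on D(V)={2,3,4} D(Z)={4,5,6}: no change
Constraint 3 (U < V) on D(U)={2,3,4} D(V)={2,3,4}: U {2,3,4}->{2,3}; V {2,3,4}->{3,4}
So after constraint 3: D(Z) = {4,5,6}

Answer: {4,5,6}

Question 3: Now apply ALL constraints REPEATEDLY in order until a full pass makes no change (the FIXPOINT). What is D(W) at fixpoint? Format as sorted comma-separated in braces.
pass 0 (initial): D(W)={2,3,5}
pass 1: U {2,3,4,6}->{2,3}; V {2,3,4,5}->{3,4}; Z {2,3,4,5,6}->{4,5,6}
pass 2: Z {4,5,6}->{5,6}
pass 3: no change
Fixpoint after 3 passes: D(W) = {2,3,5}

Answer: {2,3,5}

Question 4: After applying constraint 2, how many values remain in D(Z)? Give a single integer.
Answer: 3

Derivation:
Constraint 1 (U + V = Z) on D(U)={2,3,4,6} D(V)={2,3,4,5} D(Z)={2,3,4,5,6}: U {2,3,4,6}->{2,3,4}; V {2,3,4,5}->{2,3,4}; Z {2,3,4,5,6}->{4,5,6}
Constraint 2 (V < Z) on D(V)={2,3,4} D(Z)={4,5,6}: no change
So after constraint 2: D(Z)={4,5,6}, size = 3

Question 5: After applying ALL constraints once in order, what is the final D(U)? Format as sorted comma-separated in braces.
Constraint 1 (U + V = Z) on D(U)={2,3,4,6} D(V)={2,3,4,5} D(Z)={2,3,4,5,6}: U {2,3,4,6}->{2,3,4}; V {2,3,4,5}->{2,3,4}; Z {2,3,4,5,6}->{4,5,6}
Constraint 2 (V < Z) on D(V)={2,3,4} D(Z)={4,5,6}: no change
Constraint 3 (U < V) on D(U)={2,3,4} D(V)={2,3,4}: U {2,3,4}->{2,3}; V {2,3,4}->{3,4}
Constraint 4 (U < V) on D(U)={2,3} D(V)={3,4}: no change
So after all 4 constraints: D(U) = {2,3}

Answer: {2,3}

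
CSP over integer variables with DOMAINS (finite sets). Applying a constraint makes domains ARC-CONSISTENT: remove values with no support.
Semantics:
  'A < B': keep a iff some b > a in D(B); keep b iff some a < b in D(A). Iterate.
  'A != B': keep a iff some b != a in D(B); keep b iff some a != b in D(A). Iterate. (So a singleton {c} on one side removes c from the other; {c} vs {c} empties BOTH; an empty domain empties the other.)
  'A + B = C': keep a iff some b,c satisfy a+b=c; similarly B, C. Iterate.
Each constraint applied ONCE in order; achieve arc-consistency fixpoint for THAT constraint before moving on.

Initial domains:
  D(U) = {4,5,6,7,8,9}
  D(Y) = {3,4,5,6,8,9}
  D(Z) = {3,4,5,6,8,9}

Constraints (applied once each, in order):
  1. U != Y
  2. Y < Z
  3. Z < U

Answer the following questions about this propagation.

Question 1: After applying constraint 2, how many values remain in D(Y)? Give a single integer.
Answer: 5

Derivation:
Constraint 1 (U != Y) on D(U)={4,5,6,7,8,9} D(Y)={3,4,5,6,8,9}: no change
Constraint 2 (Y < Z) on D(Y)={3,4,5,6,8,9} D(Z)={3,4,5,6,8,9}: Y {3,4,5,6,8,9}->{3,4,5,6,8}; Z {3,4,5,6,8,9}->{4,5,6,8,9}
So after constraint 2: D(Y)={3,4,5,6,8}, size = 5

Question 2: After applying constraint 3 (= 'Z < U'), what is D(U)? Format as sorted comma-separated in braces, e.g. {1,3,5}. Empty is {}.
Answer: {5,6,7,8,9}

Derivation:
Constraint 1 (U != Y) on D(U)={4,5,6,7,8,9} D(Y)={3,4,5,6,8,9}: no change
Constraint 2 (Y < Z) on D(Y)={3,4,5,6,8,9} D(Z)={3,4,5,6,8,9}: Y {3,4,5,6,8,9}->{3,4,5,6,8}; Z {3,4,5,6,8,9}->{4,5,6,8,9}
Constraint 3 (Z < U) on D(Z)={4,5,6,8,9} D(U)={4,5,6,7,8,9}: Z {4,5,6,8,9}->{4,5,6,8}; U {4,5,6,7,8,9}->{5,6,7,8,9}
So after constraint 3: D(U) = {5,6,7,8,9}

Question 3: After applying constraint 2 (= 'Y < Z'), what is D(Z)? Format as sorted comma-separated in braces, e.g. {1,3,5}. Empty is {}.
Constraint 1 (U != Y) on D(U)={4,5,6,7,8,9} D(Y)={3,4,5,6,8,9}: no change
Constraint 2 (Y < Z) on D(Y)={3,4,5,6,8,9} D(Z)={3,4,5,6,8,9}: Y {3,4,5,6,8,9}->{3,4,5,6,8}; Z {3,4,5,6,8,9}->{4,5,6,8,9}
So after constraint 2: D(Z) = {4,5,6,8,9}

Answer: {4,5,6,8,9}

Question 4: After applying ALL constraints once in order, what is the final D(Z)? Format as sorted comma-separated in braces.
Constraint 1 (U != Y) on D(U)={4,5,6,7,8,9} D(Y)={3,4,5,6,8,9}: no change
Constraint 2 (Y < Z) on D(Y)={3,4,5,6,8,9} D(Z)={3,4,5,6,8,9}: Y {3,4,5,6,8,9}->{3,4,5,6,8}; Z {3,4,5,6,8,9}->{4,5,6,8,9}
Constraint 3 (Z < U) on D(Z)={4,5,6,8,9} D(U)={4,5,6,7,8,9}: Z {4,5,6,8,9}->{4,5,6,8}; U {4,5,6,7,8,9}->{5,6,7,8,9}
So after all 3 constraints: D(Z) = {4,5,6,8}

Answer: {4,5,6,8}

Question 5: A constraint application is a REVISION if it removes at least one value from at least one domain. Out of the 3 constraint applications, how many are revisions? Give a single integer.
Constraint 1 (U != Y) on D(U)={4,5,6,7,8,9} D(Y)={3,4,5,6,8,9}: no change => not a revision
Constraint 2 (Y < Z) on D(Y)={3,4,5,6,8,9} D(Z)={3,4,5,6,8,9}: Y {3,4,5,6,8,9}->{3,4,5,6,8}; Z {3,4,5,6,8,9}->{4,5,6,8,9} => REVISION
Constraint 3 (Z < U) on D(Z)={4,5,6,8,9} D(U)={4,5,6,7,8,9}: Z {4,5,6,8,9}->{4,5,6,8}; U {4,5,6,7,8,9}->{5,6,7,8,9} => REVISION
Total revisions = 2

Answer: 2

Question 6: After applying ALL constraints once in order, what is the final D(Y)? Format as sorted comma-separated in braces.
Constraint 1 (U != Y) on D(U)={4,5,6,7,8,9} D(Y)={3,4,5,6,8,9}: no change
Constraint 2 (Y < Z) on D(Y)={3,4,5,6,8,9} D(Z)={3,4,5,6,8,9}: Y {3,4,5,6,8,9}->{3,4,5,6,8}; Z {3,4,5,6,8,9}->{4,5,6,8,9}
Constraint 3 (Z < U) on D(Z)={4,5,6,8,9} D(U)={4,5,6,7,8,9}: Z {4,5,6,8,9}->{4,5,6,8}; U {4,5,6,7,8,9}->{5,6,7,8,9}
So after all 3 constraints: D(Y) = {3,4,5,6,8}

Answer: {3,4,5,6,8}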